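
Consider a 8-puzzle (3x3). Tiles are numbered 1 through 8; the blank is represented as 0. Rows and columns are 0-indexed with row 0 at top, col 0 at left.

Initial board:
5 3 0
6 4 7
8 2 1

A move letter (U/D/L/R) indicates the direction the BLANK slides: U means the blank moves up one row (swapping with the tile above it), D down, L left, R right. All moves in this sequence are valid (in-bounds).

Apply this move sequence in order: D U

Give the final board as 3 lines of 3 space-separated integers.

After move 1 (D):
5 3 7
6 4 0
8 2 1

After move 2 (U):
5 3 0
6 4 7
8 2 1

Answer: 5 3 0
6 4 7
8 2 1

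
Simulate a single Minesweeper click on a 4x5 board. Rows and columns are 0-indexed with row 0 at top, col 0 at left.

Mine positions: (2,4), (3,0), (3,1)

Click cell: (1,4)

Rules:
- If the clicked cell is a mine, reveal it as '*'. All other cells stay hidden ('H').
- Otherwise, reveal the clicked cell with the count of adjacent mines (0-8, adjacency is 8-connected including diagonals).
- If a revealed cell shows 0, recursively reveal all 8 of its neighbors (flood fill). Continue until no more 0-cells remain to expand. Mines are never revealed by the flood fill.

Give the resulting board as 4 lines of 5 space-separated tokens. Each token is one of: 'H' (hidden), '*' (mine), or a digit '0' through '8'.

H H H H H
H H H H 1
H H H H H
H H H H H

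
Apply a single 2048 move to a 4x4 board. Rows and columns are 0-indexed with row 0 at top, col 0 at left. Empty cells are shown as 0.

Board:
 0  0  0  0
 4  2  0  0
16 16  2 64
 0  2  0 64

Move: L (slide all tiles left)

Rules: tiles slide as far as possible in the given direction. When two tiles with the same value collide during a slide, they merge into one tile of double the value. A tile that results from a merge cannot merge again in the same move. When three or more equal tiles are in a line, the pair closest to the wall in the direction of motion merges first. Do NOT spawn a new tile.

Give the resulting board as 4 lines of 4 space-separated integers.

Answer:  0  0  0  0
 4  2  0  0
32  2 64  0
 2 64  0  0

Derivation:
Slide left:
row 0: [0, 0, 0, 0] -> [0, 0, 0, 0]
row 1: [4, 2, 0, 0] -> [4, 2, 0, 0]
row 2: [16, 16, 2, 64] -> [32, 2, 64, 0]
row 3: [0, 2, 0, 64] -> [2, 64, 0, 0]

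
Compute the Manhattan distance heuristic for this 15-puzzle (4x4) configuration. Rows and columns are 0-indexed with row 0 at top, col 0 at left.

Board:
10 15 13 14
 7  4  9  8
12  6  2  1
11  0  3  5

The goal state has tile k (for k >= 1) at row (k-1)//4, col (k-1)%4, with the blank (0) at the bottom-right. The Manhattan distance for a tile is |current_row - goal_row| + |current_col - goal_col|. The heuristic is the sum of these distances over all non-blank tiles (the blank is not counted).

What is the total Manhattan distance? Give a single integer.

Answer: 48

Derivation:
Tile 10: (0,0)->(2,1) = 3
Tile 15: (0,1)->(3,2) = 4
Tile 13: (0,2)->(3,0) = 5
Tile 14: (0,3)->(3,1) = 5
Tile 7: (1,0)->(1,2) = 2
Tile 4: (1,1)->(0,3) = 3
Tile 9: (1,2)->(2,0) = 3
Tile 8: (1,3)->(1,3) = 0
Tile 12: (2,0)->(2,3) = 3
Tile 6: (2,1)->(1,1) = 1
Tile 2: (2,2)->(0,1) = 3
Tile 1: (2,3)->(0,0) = 5
Tile 11: (3,0)->(2,2) = 3
Tile 3: (3,2)->(0,2) = 3
Tile 5: (3,3)->(1,0) = 5
Sum: 3 + 4 + 5 + 5 + 2 + 3 + 3 + 0 + 3 + 1 + 3 + 5 + 3 + 3 + 5 = 48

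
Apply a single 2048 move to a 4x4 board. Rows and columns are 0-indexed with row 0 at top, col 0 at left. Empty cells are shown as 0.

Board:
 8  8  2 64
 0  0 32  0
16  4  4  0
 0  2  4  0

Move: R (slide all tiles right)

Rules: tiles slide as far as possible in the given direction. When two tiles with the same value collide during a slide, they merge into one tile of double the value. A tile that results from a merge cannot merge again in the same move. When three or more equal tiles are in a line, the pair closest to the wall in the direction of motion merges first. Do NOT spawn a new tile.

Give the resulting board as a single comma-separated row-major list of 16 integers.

Slide right:
row 0: [8, 8, 2, 64] -> [0, 16, 2, 64]
row 1: [0, 0, 32, 0] -> [0, 0, 0, 32]
row 2: [16, 4, 4, 0] -> [0, 0, 16, 8]
row 3: [0, 2, 4, 0] -> [0, 0, 2, 4]

Answer: 0, 16, 2, 64, 0, 0, 0, 32, 0, 0, 16, 8, 0, 0, 2, 4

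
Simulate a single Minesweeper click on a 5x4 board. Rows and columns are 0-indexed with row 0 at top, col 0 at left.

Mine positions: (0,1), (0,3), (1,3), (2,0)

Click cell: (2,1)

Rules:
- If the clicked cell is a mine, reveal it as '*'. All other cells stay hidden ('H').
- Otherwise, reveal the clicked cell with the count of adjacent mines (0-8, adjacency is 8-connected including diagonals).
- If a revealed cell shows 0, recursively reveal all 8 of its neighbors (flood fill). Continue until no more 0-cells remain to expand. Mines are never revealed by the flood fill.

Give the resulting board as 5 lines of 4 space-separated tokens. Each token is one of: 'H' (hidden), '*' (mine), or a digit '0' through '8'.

H H H H
H H H H
H 1 H H
H H H H
H H H H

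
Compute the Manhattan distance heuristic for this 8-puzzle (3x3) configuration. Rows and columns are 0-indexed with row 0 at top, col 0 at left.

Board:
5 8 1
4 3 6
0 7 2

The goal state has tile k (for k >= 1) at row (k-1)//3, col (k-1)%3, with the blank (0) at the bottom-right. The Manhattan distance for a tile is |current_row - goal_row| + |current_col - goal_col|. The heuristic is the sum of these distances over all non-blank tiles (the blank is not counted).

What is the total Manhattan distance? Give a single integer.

Tile 5: (0,0)->(1,1) = 2
Tile 8: (0,1)->(2,1) = 2
Tile 1: (0,2)->(0,0) = 2
Tile 4: (1,0)->(1,0) = 0
Tile 3: (1,1)->(0,2) = 2
Tile 6: (1,2)->(1,2) = 0
Tile 7: (2,1)->(2,0) = 1
Tile 2: (2,2)->(0,1) = 3
Sum: 2 + 2 + 2 + 0 + 2 + 0 + 1 + 3 = 12

Answer: 12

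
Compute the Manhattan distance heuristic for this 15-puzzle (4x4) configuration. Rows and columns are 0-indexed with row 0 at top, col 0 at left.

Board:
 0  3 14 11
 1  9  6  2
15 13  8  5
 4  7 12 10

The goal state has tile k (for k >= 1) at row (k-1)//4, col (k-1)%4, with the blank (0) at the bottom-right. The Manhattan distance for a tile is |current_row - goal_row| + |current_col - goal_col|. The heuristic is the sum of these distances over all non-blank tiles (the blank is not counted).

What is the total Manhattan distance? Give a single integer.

Answer: 40

Derivation:
Tile 3: at (0,1), goal (0,2), distance |0-0|+|1-2| = 1
Tile 14: at (0,2), goal (3,1), distance |0-3|+|2-1| = 4
Tile 11: at (0,3), goal (2,2), distance |0-2|+|3-2| = 3
Tile 1: at (1,0), goal (0,0), distance |1-0|+|0-0| = 1
Tile 9: at (1,1), goal (2,0), distance |1-2|+|1-0| = 2
Tile 6: at (1,2), goal (1,1), distance |1-1|+|2-1| = 1
Tile 2: at (1,3), goal (0,1), distance |1-0|+|3-1| = 3
Tile 15: at (2,0), goal (3,2), distance |2-3|+|0-2| = 3
Tile 13: at (2,1), goal (3,0), distance |2-3|+|1-0| = 2
Tile 8: at (2,2), goal (1,3), distance |2-1|+|2-3| = 2
Tile 5: at (2,3), goal (1,0), distance |2-1|+|3-0| = 4
Tile 4: at (3,0), goal (0,3), distance |3-0|+|0-3| = 6
Tile 7: at (3,1), goal (1,2), distance |3-1|+|1-2| = 3
Tile 12: at (3,2), goal (2,3), distance |3-2|+|2-3| = 2
Tile 10: at (3,3), goal (2,1), distance |3-2|+|3-1| = 3
Sum: 1 + 4 + 3 + 1 + 2 + 1 + 3 + 3 + 2 + 2 + 4 + 6 + 3 + 2 + 3 = 40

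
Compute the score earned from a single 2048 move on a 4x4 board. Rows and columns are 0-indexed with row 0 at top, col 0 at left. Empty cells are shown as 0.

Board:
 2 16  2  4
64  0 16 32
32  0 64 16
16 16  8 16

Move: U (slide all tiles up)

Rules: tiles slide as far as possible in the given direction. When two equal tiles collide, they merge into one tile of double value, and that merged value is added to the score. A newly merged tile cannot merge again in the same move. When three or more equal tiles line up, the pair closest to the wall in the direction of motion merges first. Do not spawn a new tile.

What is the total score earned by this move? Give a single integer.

Answer: 64

Derivation:
Slide up:
col 0: [2, 64, 32, 16] -> [2, 64, 32, 16]  score +0 (running 0)
col 1: [16, 0, 0, 16] -> [32, 0, 0, 0]  score +32 (running 32)
col 2: [2, 16, 64, 8] -> [2, 16, 64, 8]  score +0 (running 32)
col 3: [4, 32, 16, 16] -> [4, 32, 32, 0]  score +32 (running 64)
Board after move:
 2 32  2  4
64  0 16 32
32  0 64 32
16  0  8  0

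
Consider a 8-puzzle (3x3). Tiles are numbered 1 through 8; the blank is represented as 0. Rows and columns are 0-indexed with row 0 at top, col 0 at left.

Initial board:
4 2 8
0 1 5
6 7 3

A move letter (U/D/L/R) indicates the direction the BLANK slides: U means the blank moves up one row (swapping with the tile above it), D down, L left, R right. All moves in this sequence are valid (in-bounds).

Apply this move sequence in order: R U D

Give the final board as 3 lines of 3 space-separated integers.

Answer: 4 2 8
1 0 5
6 7 3

Derivation:
After move 1 (R):
4 2 8
1 0 5
6 7 3

After move 2 (U):
4 0 8
1 2 5
6 7 3

After move 3 (D):
4 2 8
1 0 5
6 7 3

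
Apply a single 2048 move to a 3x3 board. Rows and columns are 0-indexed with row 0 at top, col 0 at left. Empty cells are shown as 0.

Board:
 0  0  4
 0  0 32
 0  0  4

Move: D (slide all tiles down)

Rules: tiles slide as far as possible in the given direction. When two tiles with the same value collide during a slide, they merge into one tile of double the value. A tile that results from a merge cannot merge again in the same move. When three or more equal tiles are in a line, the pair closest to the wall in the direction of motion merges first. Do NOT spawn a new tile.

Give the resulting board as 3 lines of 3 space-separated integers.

Answer:  0  0  4
 0  0 32
 0  0  4

Derivation:
Slide down:
col 0: [0, 0, 0] -> [0, 0, 0]
col 1: [0, 0, 0] -> [0, 0, 0]
col 2: [4, 32, 4] -> [4, 32, 4]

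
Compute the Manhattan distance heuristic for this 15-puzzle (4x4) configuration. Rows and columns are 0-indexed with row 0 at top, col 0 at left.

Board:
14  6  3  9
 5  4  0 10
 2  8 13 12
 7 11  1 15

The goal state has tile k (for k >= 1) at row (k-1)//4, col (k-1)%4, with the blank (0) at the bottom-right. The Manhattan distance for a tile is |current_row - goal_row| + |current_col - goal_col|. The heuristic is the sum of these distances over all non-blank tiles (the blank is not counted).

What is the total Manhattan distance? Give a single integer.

Answer: 37

Derivation:
Tile 14: (0,0)->(3,1) = 4
Tile 6: (0,1)->(1,1) = 1
Tile 3: (0,2)->(0,2) = 0
Tile 9: (0,3)->(2,0) = 5
Tile 5: (1,0)->(1,0) = 0
Tile 4: (1,1)->(0,3) = 3
Tile 10: (1,3)->(2,1) = 3
Tile 2: (2,0)->(0,1) = 3
Tile 8: (2,1)->(1,3) = 3
Tile 13: (2,2)->(3,0) = 3
Tile 12: (2,3)->(2,3) = 0
Tile 7: (3,0)->(1,2) = 4
Tile 11: (3,1)->(2,2) = 2
Tile 1: (3,2)->(0,0) = 5
Tile 15: (3,3)->(3,2) = 1
Sum: 4 + 1 + 0 + 5 + 0 + 3 + 3 + 3 + 3 + 3 + 0 + 4 + 2 + 5 + 1 = 37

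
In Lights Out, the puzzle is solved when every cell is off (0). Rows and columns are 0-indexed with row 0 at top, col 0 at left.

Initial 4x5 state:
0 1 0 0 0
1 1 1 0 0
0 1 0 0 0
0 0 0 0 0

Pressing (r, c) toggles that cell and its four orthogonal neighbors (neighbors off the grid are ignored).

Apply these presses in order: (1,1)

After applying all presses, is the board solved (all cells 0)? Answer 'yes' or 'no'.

Answer: yes

Derivation:
After press 1 at (1,1):
0 0 0 0 0
0 0 0 0 0
0 0 0 0 0
0 0 0 0 0

Lights still on: 0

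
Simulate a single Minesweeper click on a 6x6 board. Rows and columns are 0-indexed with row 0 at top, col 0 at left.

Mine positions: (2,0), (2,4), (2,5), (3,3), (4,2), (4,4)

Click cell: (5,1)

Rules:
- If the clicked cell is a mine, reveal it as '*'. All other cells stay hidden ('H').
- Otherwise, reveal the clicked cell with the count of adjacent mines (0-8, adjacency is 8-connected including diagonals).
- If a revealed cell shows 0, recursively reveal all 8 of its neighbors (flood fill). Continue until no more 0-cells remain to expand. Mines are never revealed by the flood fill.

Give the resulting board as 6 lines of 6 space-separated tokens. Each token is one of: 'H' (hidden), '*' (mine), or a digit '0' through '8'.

H H H H H H
H H H H H H
H H H H H H
H H H H H H
H H H H H H
H 1 H H H H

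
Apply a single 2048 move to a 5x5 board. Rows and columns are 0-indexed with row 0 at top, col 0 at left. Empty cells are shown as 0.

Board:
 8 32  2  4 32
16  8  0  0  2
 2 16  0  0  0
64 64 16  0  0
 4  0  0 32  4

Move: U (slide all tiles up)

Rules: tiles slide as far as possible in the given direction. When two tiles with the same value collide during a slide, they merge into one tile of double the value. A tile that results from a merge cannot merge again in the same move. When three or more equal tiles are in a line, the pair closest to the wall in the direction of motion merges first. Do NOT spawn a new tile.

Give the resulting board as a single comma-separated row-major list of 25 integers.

Slide up:
col 0: [8, 16, 2, 64, 4] -> [8, 16, 2, 64, 4]
col 1: [32, 8, 16, 64, 0] -> [32, 8, 16, 64, 0]
col 2: [2, 0, 0, 16, 0] -> [2, 16, 0, 0, 0]
col 3: [4, 0, 0, 0, 32] -> [4, 32, 0, 0, 0]
col 4: [32, 2, 0, 0, 4] -> [32, 2, 4, 0, 0]

Answer: 8, 32, 2, 4, 32, 16, 8, 16, 32, 2, 2, 16, 0, 0, 4, 64, 64, 0, 0, 0, 4, 0, 0, 0, 0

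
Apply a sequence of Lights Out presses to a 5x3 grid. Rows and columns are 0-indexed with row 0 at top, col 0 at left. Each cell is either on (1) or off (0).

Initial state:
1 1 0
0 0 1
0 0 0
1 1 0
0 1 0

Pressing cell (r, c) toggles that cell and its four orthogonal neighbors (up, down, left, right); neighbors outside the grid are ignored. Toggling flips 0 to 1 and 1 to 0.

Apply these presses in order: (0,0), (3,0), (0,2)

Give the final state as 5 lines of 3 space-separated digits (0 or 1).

After press 1 at (0,0):
0 0 0
1 0 1
0 0 0
1 1 0
0 1 0

After press 2 at (3,0):
0 0 0
1 0 1
1 0 0
0 0 0
1 1 0

After press 3 at (0,2):
0 1 1
1 0 0
1 0 0
0 0 0
1 1 0

Answer: 0 1 1
1 0 0
1 0 0
0 0 0
1 1 0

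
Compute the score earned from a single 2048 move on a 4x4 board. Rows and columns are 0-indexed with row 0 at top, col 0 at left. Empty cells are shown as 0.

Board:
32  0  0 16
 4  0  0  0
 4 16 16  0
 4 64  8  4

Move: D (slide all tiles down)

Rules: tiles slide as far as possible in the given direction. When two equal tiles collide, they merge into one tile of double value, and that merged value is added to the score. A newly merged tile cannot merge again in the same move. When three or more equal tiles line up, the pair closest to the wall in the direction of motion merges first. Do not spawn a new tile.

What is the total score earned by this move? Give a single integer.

Slide down:
col 0: [32, 4, 4, 4] -> [0, 32, 4, 8]  score +8 (running 8)
col 1: [0, 0, 16, 64] -> [0, 0, 16, 64]  score +0 (running 8)
col 2: [0, 0, 16, 8] -> [0, 0, 16, 8]  score +0 (running 8)
col 3: [16, 0, 0, 4] -> [0, 0, 16, 4]  score +0 (running 8)
Board after move:
 0  0  0  0
32  0  0  0
 4 16 16 16
 8 64  8  4

Answer: 8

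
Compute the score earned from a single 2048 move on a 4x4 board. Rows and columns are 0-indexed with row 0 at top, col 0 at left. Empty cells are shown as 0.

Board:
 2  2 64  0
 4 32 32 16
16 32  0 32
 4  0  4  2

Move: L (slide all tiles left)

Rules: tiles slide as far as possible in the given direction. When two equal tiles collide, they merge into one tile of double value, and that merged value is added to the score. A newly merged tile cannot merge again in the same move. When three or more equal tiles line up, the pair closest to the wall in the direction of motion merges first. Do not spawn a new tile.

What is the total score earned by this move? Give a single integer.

Answer: 140

Derivation:
Slide left:
row 0: [2, 2, 64, 0] -> [4, 64, 0, 0]  score +4 (running 4)
row 1: [4, 32, 32, 16] -> [4, 64, 16, 0]  score +64 (running 68)
row 2: [16, 32, 0, 32] -> [16, 64, 0, 0]  score +64 (running 132)
row 3: [4, 0, 4, 2] -> [8, 2, 0, 0]  score +8 (running 140)
Board after move:
 4 64  0  0
 4 64 16  0
16 64  0  0
 8  2  0  0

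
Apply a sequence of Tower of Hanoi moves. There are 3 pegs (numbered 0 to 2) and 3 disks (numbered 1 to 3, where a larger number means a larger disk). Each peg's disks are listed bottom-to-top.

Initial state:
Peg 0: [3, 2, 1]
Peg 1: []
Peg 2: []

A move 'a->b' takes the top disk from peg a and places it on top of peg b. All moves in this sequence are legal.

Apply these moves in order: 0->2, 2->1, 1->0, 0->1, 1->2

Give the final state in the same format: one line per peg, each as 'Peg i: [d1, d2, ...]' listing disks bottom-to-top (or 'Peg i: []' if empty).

After move 1 (0->2):
Peg 0: [3, 2]
Peg 1: []
Peg 2: [1]

After move 2 (2->1):
Peg 0: [3, 2]
Peg 1: [1]
Peg 2: []

After move 3 (1->0):
Peg 0: [3, 2, 1]
Peg 1: []
Peg 2: []

After move 4 (0->1):
Peg 0: [3, 2]
Peg 1: [1]
Peg 2: []

After move 5 (1->2):
Peg 0: [3, 2]
Peg 1: []
Peg 2: [1]

Answer: Peg 0: [3, 2]
Peg 1: []
Peg 2: [1]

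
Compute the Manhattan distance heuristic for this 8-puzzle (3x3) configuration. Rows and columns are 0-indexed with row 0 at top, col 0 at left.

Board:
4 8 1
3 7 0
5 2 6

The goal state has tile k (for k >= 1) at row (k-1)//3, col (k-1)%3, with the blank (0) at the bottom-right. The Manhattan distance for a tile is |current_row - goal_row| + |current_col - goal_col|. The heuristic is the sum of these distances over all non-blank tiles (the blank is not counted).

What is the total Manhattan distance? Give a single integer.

Answer: 15

Derivation:
Tile 4: at (0,0), goal (1,0), distance |0-1|+|0-0| = 1
Tile 8: at (0,1), goal (2,1), distance |0-2|+|1-1| = 2
Tile 1: at (0,2), goal (0,0), distance |0-0|+|2-0| = 2
Tile 3: at (1,0), goal (0,2), distance |1-0|+|0-2| = 3
Tile 7: at (1,1), goal (2,0), distance |1-2|+|1-0| = 2
Tile 5: at (2,0), goal (1,1), distance |2-1|+|0-1| = 2
Tile 2: at (2,1), goal (0,1), distance |2-0|+|1-1| = 2
Tile 6: at (2,2), goal (1,2), distance |2-1|+|2-2| = 1
Sum: 1 + 2 + 2 + 3 + 2 + 2 + 2 + 1 = 15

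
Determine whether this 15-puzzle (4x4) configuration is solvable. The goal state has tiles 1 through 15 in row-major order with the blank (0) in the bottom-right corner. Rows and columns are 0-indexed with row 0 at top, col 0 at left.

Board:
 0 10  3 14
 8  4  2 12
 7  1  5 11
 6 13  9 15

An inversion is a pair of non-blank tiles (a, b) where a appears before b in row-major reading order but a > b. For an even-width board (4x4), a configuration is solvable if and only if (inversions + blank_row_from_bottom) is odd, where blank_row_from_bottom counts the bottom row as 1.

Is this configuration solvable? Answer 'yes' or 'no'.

Inversions: 43
Blank is in row 0 (0-indexed from top), which is row 4 counting from the bottom (bottom = 1).
43 + 4 = 47, which is odd, so the puzzle is solvable.

Answer: yes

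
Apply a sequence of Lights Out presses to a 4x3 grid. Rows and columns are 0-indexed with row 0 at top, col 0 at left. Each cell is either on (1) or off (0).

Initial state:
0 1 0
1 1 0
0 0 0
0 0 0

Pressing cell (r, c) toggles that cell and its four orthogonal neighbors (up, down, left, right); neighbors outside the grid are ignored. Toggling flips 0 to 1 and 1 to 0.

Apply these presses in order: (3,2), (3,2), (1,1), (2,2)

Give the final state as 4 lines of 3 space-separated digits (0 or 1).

After press 1 at (3,2):
0 1 0
1 1 0
0 0 1
0 1 1

After press 2 at (3,2):
0 1 0
1 1 0
0 0 0
0 0 0

After press 3 at (1,1):
0 0 0
0 0 1
0 1 0
0 0 0

After press 4 at (2,2):
0 0 0
0 0 0
0 0 1
0 0 1

Answer: 0 0 0
0 0 0
0 0 1
0 0 1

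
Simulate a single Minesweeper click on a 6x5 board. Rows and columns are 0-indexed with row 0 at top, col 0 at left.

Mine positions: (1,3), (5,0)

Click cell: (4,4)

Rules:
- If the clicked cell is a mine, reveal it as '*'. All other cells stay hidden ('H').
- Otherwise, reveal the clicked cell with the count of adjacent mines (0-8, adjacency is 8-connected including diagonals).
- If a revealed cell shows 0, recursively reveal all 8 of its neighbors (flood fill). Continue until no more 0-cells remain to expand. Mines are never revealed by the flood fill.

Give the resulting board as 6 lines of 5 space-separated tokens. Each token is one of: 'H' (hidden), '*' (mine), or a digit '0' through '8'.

0 0 1 H H
0 0 1 H H
0 0 1 1 1
0 0 0 0 0
1 1 0 0 0
H 1 0 0 0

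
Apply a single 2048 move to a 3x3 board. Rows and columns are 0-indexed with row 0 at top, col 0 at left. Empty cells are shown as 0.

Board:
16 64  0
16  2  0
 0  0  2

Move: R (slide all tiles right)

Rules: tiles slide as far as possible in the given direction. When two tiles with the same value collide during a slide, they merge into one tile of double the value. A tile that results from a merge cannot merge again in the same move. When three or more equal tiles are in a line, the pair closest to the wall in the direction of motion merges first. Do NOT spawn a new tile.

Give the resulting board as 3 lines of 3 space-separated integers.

Answer:  0 16 64
 0 16  2
 0  0  2

Derivation:
Slide right:
row 0: [16, 64, 0] -> [0, 16, 64]
row 1: [16, 2, 0] -> [0, 16, 2]
row 2: [0, 0, 2] -> [0, 0, 2]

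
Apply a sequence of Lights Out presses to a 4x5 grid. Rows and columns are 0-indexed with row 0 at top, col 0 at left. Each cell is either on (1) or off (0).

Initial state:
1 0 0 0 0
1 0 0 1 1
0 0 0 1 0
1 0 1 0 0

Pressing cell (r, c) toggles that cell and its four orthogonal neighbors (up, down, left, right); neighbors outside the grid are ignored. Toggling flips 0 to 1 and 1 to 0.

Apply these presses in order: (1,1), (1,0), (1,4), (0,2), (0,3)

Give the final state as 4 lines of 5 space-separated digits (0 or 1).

After press 1 at (1,1):
1 1 0 0 0
0 1 1 1 1
0 1 0 1 0
1 0 1 0 0

After press 2 at (1,0):
0 1 0 0 0
1 0 1 1 1
1 1 0 1 0
1 0 1 0 0

After press 3 at (1,4):
0 1 0 0 1
1 0 1 0 0
1 1 0 1 1
1 0 1 0 0

After press 4 at (0,2):
0 0 1 1 1
1 0 0 0 0
1 1 0 1 1
1 0 1 0 0

After press 5 at (0,3):
0 0 0 0 0
1 0 0 1 0
1 1 0 1 1
1 0 1 0 0

Answer: 0 0 0 0 0
1 0 0 1 0
1 1 0 1 1
1 0 1 0 0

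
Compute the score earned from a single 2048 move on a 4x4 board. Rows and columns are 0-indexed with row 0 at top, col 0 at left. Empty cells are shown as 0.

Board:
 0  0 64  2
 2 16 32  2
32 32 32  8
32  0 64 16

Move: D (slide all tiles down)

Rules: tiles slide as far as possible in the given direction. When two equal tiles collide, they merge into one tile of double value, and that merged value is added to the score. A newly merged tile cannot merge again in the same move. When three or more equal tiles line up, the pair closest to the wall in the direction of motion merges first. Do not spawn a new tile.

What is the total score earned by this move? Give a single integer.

Slide down:
col 0: [0, 2, 32, 32] -> [0, 0, 2, 64]  score +64 (running 64)
col 1: [0, 16, 32, 0] -> [0, 0, 16, 32]  score +0 (running 64)
col 2: [64, 32, 32, 64] -> [0, 64, 64, 64]  score +64 (running 128)
col 3: [2, 2, 8, 16] -> [0, 4, 8, 16]  score +4 (running 132)
Board after move:
 0  0  0  0
 0  0 64  4
 2 16 64  8
64 32 64 16

Answer: 132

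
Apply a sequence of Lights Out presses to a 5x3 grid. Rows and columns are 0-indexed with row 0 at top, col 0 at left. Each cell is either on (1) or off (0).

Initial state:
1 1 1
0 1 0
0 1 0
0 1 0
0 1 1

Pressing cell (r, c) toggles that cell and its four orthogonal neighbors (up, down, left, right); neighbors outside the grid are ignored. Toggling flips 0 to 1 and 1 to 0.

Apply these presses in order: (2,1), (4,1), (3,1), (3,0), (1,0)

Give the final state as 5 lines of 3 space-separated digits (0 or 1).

Answer: 0 1 1
1 1 0
1 1 1
0 1 1
0 1 0

Derivation:
After press 1 at (2,1):
1 1 1
0 0 0
1 0 1
0 0 0
0 1 1

After press 2 at (4,1):
1 1 1
0 0 0
1 0 1
0 1 0
1 0 0

After press 3 at (3,1):
1 1 1
0 0 0
1 1 1
1 0 1
1 1 0

After press 4 at (3,0):
1 1 1
0 0 0
0 1 1
0 1 1
0 1 0

After press 5 at (1,0):
0 1 1
1 1 0
1 1 1
0 1 1
0 1 0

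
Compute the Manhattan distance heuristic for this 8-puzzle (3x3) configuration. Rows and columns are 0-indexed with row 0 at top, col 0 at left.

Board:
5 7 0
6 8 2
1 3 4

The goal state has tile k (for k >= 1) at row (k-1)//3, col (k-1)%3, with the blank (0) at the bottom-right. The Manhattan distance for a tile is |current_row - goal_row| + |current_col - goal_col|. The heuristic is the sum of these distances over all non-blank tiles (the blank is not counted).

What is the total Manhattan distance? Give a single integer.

Tile 5: (0,0)->(1,1) = 2
Tile 7: (0,1)->(2,0) = 3
Tile 6: (1,0)->(1,2) = 2
Tile 8: (1,1)->(2,1) = 1
Tile 2: (1,2)->(0,1) = 2
Tile 1: (2,0)->(0,0) = 2
Tile 3: (2,1)->(0,2) = 3
Tile 4: (2,2)->(1,0) = 3
Sum: 2 + 3 + 2 + 1 + 2 + 2 + 3 + 3 = 18

Answer: 18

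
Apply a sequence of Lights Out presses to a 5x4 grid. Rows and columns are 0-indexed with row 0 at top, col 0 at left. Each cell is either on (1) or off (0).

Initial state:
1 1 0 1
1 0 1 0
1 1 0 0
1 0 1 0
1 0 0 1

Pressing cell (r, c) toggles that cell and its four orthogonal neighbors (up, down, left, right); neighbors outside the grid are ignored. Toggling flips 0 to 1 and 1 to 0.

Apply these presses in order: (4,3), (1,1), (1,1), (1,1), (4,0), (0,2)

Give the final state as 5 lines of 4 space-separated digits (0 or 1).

Answer: 1 1 1 0
0 1 1 0
1 0 0 0
0 0 1 1
0 1 1 0

Derivation:
After press 1 at (4,3):
1 1 0 1
1 0 1 0
1 1 0 0
1 0 1 1
1 0 1 0

After press 2 at (1,1):
1 0 0 1
0 1 0 0
1 0 0 0
1 0 1 1
1 0 1 0

After press 3 at (1,1):
1 1 0 1
1 0 1 0
1 1 0 0
1 0 1 1
1 0 1 0

After press 4 at (1,1):
1 0 0 1
0 1 0 0
1 0 0 0
1 0 1 1
1 0 1 0

After press 5 at (4,0):
1 0 0 1
0 1 0 0
1 0 0 0
0 0 1 1
0 1 1 0

After press 6 at (0,2):
1 1 1 0
0 1 1 0
1 0 0 0
0 0 1 1
0 1 1 0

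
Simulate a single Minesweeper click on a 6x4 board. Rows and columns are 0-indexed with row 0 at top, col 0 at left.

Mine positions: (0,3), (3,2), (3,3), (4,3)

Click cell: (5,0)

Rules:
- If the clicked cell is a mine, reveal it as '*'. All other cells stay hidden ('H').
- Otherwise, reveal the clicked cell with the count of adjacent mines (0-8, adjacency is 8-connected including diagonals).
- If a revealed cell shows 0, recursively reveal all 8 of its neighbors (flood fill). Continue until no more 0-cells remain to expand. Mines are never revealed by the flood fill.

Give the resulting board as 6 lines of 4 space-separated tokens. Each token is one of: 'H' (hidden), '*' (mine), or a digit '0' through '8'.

0 0 1 H
0 0 1 H
0 1 2 H
0 1 H H
0 1 3 H
0 0 1 H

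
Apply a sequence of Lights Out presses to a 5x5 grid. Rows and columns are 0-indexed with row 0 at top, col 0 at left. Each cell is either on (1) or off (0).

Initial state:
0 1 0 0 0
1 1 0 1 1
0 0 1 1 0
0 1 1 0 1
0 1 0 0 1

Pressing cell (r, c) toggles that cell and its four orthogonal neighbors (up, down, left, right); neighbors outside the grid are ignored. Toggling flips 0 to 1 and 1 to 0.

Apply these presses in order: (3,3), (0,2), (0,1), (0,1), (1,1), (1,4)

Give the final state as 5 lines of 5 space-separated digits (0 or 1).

After press 1 at (3,3):
0 1 0 0 0
1 1 0 1 1
0 0 1 0 0
0 1 0 1 0
0 1 0 1 1

After press 2 at (0,2):
0 0 1 1 0
1 1 1 1 1
0 0 1 0 0
0 1 0 1 0
0 1 0 1 1

After press 3 at (0,1):
1 1 0 1 0
1 0 1 1 1
0 0 1 0 0
0 1 0 1 0
0 1 0 1 1

After press 4 at (0,1):
0 0 1 1 0
1 1 1 1 1
0 0 1 0 0
0 1 0 1 0
0 1 0 1 1

After press 5 at (1,1):
0 1 1 1 0
0 0 0 1 1
0 1 1 0 0
0 1 0 1 0
0 1 0 1 1

After press 6 at (1,4):
0 1 1 1 1
0 0 0 0 0
0 1 1 0 1
0 1 0 1 0
0 1 0 1 1

Answer: 0 1 1 1 1
0 0 0 0 0
0 1 1 0 1
0 1 0 1 0
0 1 0 1 1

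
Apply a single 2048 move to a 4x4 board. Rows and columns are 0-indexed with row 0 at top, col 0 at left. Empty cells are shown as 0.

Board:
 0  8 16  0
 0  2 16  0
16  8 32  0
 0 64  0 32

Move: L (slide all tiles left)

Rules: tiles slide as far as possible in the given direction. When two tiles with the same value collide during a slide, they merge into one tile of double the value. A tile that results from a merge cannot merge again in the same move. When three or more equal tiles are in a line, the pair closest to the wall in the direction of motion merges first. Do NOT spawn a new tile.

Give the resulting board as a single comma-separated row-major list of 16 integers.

Answer: 8, 16, 0, 0, 2, 16, 0, 0, 16, 8, 32, 0, 64, 32, 0, 0

Derivation:
Slide left:
row 0: [0, 8, 16, 0] -> [8, 16, 0, 0]
row 1: [0, 2, 16, 0] -> [2, 16, 0, 0]
row 2: [16, 8, 32, 0] -> [16, 8, 32, 0]
row 3: [0, 64, 0, 32] -> [64, 32, 0, 0]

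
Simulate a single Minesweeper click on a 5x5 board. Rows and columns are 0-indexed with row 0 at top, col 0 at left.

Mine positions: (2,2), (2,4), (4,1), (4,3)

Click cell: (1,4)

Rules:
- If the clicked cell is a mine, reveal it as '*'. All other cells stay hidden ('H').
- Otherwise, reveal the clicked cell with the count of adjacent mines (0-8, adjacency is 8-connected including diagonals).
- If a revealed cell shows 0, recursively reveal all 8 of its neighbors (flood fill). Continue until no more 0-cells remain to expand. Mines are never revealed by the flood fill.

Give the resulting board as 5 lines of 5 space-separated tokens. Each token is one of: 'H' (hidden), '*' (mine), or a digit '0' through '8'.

H H H H H
H H H H 1
H H H H H
H H H H H
H H H H H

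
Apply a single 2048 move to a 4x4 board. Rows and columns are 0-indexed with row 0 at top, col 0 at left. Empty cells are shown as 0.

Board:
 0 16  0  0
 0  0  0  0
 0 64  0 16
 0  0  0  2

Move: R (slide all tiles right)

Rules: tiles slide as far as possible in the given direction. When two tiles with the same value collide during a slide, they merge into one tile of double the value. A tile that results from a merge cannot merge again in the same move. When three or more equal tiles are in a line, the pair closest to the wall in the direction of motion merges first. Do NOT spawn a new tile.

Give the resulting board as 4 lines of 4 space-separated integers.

Answer:  0  0  0 16
 0  0  0  0
 0  0 64 16
 0  0  0  2

Derivation:
Slide right:
row 0: [0, 16, 0, 0] -> [0, 0, 0, 16]
row 1: [0, 0, 0, 0] -> [0, 0, 0, 0]
row 2: [0, 64, 0, 16] -> [0, 0, 64, 16]
row 3: [0, 0, 0, 2] -> [0, 0, 0, 2]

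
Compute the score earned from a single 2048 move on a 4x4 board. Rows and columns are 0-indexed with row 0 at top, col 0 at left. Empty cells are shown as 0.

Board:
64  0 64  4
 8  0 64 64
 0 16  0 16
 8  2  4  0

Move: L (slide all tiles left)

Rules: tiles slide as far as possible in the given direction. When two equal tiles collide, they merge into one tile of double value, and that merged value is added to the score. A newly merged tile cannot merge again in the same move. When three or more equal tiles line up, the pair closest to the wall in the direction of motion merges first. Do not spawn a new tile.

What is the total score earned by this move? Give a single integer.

Answer: 288

Derivation:
Slide left:
row 0: [64, 0, 64, 4] -> [128, 4, 0, 0]  score +128 (running 128)
row 1: [8, 0, 64, 64] -> [8, 128, 0, 0]  score +128 (running 256)
row 2: [0, 16, 0, 16] -> [32, 0, 0, 0]  score +32 (running 288)
row 3: [8, 2, 4, 0] -> [8, 2, 4, 0]  score +0 (running 288)
Board after move:
128   4   0   0
  8 128   0   0
 32   0   0   0
  8   2   4   0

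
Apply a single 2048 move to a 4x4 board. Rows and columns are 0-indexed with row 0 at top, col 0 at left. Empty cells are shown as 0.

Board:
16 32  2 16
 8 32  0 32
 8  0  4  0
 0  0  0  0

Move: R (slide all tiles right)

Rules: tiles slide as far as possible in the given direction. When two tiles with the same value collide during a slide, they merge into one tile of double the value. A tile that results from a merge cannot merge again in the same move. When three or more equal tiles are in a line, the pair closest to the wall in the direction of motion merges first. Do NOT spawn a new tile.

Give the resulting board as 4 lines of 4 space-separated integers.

Answer: 16 32  2 16
 0  0  8 64
 0  0  8  4
 0  0  0  0

Derivation:
Slide right:
row 0: [16, 32, 2, 16] -> [16, 32, 2, 16]
row 1: [8, 32, 0, 32] -> [0, 0, 8, 64]
row 2: [8, 0, 4, 0] -> [0, 0, 8, 4]
row 3: [0, 0, 0, 0] -> [0, 0, 0, 0]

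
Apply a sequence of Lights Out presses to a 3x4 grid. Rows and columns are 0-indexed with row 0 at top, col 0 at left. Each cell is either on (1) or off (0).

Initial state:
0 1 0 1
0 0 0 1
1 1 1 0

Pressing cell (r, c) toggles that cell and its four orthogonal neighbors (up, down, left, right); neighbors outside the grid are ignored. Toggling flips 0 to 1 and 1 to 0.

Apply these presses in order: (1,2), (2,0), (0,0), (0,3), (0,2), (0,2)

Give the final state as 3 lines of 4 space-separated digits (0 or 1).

Answer: 1 0 0 0
0 1 1 1
0 0 0 0

Derivation:
After press 1 at (1,2):
0 1 1 1
0 1 1 0
1 1 0 0

After press 2 at (2,0):
0 1 1 1
1 1 1 0
0 0 0 0

After press 3 at (0,0):
1 0 1 1
0 1 1 0
0 0 0 0

After press 4 at (0,3):
1 0 0 0
0 1 1 1
0 0 0 0

After press 5 at (0,2):
1 1 1 1
0 1 0 1
0 0 0 0

After press 6 at (0,2):
1 0 0 0
0 1 1 1
0 0 0 0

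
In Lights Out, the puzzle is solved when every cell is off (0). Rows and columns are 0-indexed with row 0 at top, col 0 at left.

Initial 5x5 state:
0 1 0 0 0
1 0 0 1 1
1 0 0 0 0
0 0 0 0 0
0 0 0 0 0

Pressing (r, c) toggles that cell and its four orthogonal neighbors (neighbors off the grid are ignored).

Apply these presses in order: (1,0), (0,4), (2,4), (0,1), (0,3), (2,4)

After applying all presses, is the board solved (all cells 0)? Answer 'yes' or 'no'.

Answer: yes

Derivation:
After press 1 at (1,0):
1 1 0 0 0
0 1 0 1 1
0 0 0 0 0
0 0 0 0 0
0 0 0 0 0

After press 2 at (0,4):
1 1 0 1 1
0 1 0 1 0
0 0 0 0 0
0 0 0 0 0
0 0 0 0 0

After press 3 at (2,4):
1 1 0 1 1
0 1 0 1 1
0 0 0 1 1
0 0 0 0 1
0 0 0 0 0

After press 4 at (0,1):
0 0 1 1 1
0 0 0 1 1
0 0 0 1 1
0 0 0 0 1
0 0 0 0 0

After press 5 at (0,3):
0 0 0 0 0
0 0 0 0 1
0 0 0 1 1
0 0 0 0 1
0 0 0 0 0

After press 6 at (2,4):
0 0 0 0 0
0 0 0 0 0
0 0 0 0 0
0 0 0 0 0
0 0 0 0 0

Lights still on: 0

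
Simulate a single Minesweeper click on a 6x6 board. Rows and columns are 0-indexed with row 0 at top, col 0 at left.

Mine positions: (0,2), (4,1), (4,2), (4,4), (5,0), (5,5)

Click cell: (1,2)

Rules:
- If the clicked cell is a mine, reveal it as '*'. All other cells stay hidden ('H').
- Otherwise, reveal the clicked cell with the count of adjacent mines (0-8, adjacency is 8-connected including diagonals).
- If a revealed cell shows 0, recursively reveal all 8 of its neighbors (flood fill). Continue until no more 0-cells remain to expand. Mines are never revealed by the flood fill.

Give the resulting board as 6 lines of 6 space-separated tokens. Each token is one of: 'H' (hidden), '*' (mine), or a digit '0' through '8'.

H H H H H H
H H 1 H H H
H H H H H H
H H H H H H
H H H H H H
H H H H H H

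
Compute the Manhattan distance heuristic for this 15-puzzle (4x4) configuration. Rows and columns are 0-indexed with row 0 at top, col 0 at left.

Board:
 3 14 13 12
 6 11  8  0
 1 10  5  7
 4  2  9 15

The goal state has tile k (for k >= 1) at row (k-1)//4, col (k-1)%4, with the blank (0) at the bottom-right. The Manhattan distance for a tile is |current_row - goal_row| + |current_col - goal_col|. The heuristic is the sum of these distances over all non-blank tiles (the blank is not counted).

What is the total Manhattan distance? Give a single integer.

Answer: 36

Derivation:
Tile 3: (0,0)->(0,2) = 2
Tile 14: (0,1)->(3,1) = 3
Tile 13: (0,2)->(3,0) = 5
Tile 12: (0,3)->(2,3) = 2
Tile 6: (1,0)->(1,1) = 1
Tile 11: (1,1)->(2,2) = 2
Tile 8: (1,2)->(1,3) = 1
Tile 1: (2,0)->(0,0) = 2
Tile 10: (2,1)->(2,1) = 0
Tile 5: (2,2)->(1,0) = 3
Tile 7: (2,3)->(1,2) = 2
Tile 4: (3,0)->(0,3) = 6
Tile 2: (3,1)->(0,1) = 3
Tile 9: (3,2)->(2,0) = 3
Tile 15: (3,3)->(3,2) = 1
Sum: 2 + 3 + 5 + 2 + 1 + 2 + 1 + 2 + 0 + 3 + 2 + 6 + 3 + 3 + 1 = 36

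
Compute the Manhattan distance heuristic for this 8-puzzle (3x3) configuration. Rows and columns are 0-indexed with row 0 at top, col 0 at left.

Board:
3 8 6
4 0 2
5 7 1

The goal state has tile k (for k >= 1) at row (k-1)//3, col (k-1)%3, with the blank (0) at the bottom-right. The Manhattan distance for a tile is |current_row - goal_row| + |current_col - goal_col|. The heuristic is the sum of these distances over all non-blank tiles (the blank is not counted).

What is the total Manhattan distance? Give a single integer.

Answer: 14

Derivation:
Tile 3: at (0,0), goal (0,2), distance |0-0|+|0-2| = 2
Tile 8: at (0,1), goal (2,1), distance |0-2|+|1-1| = 2
Tile 6: at (0,2), goal (1,2), distance |0-1|+|2-2| = 1
Tile 4: at (1,0), goal (1,0), distance |1-1|+|0-0| = 0
Tile 2: at (1,2), goal (0,1), distance |1-0|+|2-1| = 2
Tile 5: at (2,0), goal (1,1), distance |2-1|+|0-1| = 2
Tile 7: at (2,1), goal (2,0), distance |2-2|+|1-0| = 1
Tile 1: at (2,2), goal (0,0), distance |2-0|+|2-0| = 4
Sum: 2 + 2 + 1 + 0 + 2 + 2 + 1 + 4 = 14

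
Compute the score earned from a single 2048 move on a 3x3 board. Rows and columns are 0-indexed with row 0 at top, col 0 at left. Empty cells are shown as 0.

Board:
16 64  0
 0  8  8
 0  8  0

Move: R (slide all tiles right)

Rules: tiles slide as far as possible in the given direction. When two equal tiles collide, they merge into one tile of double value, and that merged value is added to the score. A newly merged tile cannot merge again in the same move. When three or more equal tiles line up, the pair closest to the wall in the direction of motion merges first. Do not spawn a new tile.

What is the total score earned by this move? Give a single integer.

Answer: 16

Derivation:
Slide right:
row 0: [16, 64, 0] -> [0, 16, 64]  score +0 (running 0)
row 1: [0, 8, 8] -> [0, 0, 16]  score +16 (running 16)
row 2: [0, 8, 0] -> [0, 0, 8]  score +0 (running 16)
Board after move:
 0 16 64
 0  0 16
 0  0  8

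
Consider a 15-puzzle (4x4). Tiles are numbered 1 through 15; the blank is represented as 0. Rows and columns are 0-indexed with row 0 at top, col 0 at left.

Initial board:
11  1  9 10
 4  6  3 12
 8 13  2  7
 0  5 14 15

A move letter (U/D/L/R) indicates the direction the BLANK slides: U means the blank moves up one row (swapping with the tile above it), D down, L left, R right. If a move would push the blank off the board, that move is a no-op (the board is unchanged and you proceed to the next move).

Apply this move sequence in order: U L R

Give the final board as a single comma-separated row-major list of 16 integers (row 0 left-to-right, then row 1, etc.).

Answer: 11, 1, 9, 10, 4, 6, 3, 12, 13, 0, 2, 7, 8, 5, 14, 15

Derivation:
After move 1 (U):
11  1  9 10
 4  6  3 12
 0 13  2  7
 8  5 14 15

After move 2 (L):
11  1  9 10
 4  6  3 12
 0 13  2  7
 8  5 14 15

After move 3 (R):
11  1  9 10
 4  6  3 12
13  0  2  7
 8  5 14 15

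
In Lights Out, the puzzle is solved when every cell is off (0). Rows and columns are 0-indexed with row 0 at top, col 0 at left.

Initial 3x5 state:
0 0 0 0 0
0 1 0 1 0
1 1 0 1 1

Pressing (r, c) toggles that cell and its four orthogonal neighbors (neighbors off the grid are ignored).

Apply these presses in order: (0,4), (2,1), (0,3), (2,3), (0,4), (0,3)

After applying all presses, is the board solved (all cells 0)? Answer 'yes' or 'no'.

After press 1 at (0,4):
0 0 0 1 1
0 1 0 1 1
1 1 0 1 1

After press 2 at (2,1):
0 0 0 1 1
0 0 0 1 1
0 0 1 1 1

After press 3 at (0,3):
0 0 1 0 0
0 0 0 0 1
0 0 1 1 1

After press 4 at (2,3):
0 0 1 0 0
0 0 0 1 1
0 0 0 0 0

After press 5 at (0,4):
0 0 1 1 1
0 0 0 1 0
0 0 0 0 0

After press 6 at (0,3):
0 0 0 0 0
0 0 0 0 0
0 0 0 0 0

Lights still on: 0

Answer: yes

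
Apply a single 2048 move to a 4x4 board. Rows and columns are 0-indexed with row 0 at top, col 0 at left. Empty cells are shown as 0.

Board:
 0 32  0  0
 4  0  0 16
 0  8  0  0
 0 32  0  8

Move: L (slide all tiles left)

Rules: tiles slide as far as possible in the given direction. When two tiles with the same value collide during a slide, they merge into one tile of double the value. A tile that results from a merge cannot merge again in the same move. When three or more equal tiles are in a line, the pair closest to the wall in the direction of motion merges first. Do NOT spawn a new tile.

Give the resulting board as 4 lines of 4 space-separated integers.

Answer: 32  0  0  0
 4 16  0  0
 8  0  0  0
32  8  0  0

Derivation:
Slide left:
row 0: [0, 32, 0, 0] -> [32, 0, 0, 0]
row 1: [4, 0, 0, 16] -> [4, 16, 0, 0]
row 2: [0, 8, 0, 0] -> [8, 0, 0, 0]
row 3: [0, 32, 0, 8] -> [32, 8, 0, 0]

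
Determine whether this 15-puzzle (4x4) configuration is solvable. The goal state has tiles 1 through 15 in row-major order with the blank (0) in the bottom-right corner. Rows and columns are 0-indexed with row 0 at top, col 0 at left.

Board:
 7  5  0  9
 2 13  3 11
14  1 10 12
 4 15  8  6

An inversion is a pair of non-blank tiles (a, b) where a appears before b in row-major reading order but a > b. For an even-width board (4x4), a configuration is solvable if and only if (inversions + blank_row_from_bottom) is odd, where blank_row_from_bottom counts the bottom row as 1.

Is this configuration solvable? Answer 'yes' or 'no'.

Answer: no

Derivation:
Inversions: 46
Blank is in row 0 (0-indexed from top), which is row 4 counting from the bottom (bottom = 1).
46 + 4 = 50, which is even, so the puzzle is not solvable.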